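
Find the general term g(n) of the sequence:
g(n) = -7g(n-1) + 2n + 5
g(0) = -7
First-order linear with linear forcing.
Homogeneous solution: g_h(n) = A·(-7)^n.
Try particular g_p(n) = pn + q. Substituting:
  pn + q = -7(p(n-1) + q) + 2n + 5.
Matching the n-coefficient: p = -7p + 2 ⇒ p = \frac{1}{4}.
Matching constants: q = 7p - 7q + 5 ⇒ q = \frac{27}{32}.
General: g(n) = A·(-7)^n + \frac{n}{4} + \frac{27}{32}.
Apply g(0) = -7: A + \frac{27}{32} = -7 ⇒ A = - \frac{251}{32}.
So g(n) = - \frac{251 \left(-7\right)^{n}}{32} + \frac{n}{4} + \frac{27}{32}.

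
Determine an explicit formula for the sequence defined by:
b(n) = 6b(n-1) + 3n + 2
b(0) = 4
First-order linear with linear forcing.
Homogeneous solution: b_h(n) = A·(6)^n.
Try particular b_p(n) = pn + q. Substituting:
  pn + q = 6(p(n-1) + q) + 3n + 2.
Matching the n-coefficient: p = 6p + 3 ⇒ p = - \frac{3}{5}.
Matching constants: q = -6p + 6q + 2 ⇒ q = - \frac{28}{25}.
General: b(n) = A·(6)^n - \frac{3 n}{5} - \frac{28}{25}.
Apply b(0) = 4: A - \frac{28}{25} = 4 ⇒ A = \frac{128}{25}.
So b(n) = \frac{128 \cdot 6^{n}}{25} - \frac{3 n}{5} - \frac{28}{25}.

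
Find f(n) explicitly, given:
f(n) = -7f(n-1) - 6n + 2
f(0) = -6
First-order linear with linear forcing.
Homogeneous solution: f_h(n) = A·(-7)^n.
Try particular f_p(n) = pn + q. Substituting:
  pn + q = -7(p(n-1) + q) - 6n + 2.
Matching the n-coefficient: p = -7p - 6 ⇒ p = - \frac{3}{4}.
Matching constants: q = 7p - 7q + 2 ⇒ q = - \frac{13}{32}.
General: f(n) = A·(-7)^n - \frac{3 n}{4} - \frac{13}{32}.
Apply f(0) = -6: A - \frac{13}{32} = -6 ⇒ A = - \frac{179}{32}.
So f(n) = - \frac{179 \left(-7\right)^{n}}{32} - \frac{3 n}{4} - \frac{13}{32}.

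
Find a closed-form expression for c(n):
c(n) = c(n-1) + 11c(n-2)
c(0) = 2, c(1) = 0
Characteristic equation: x² - x - 11 = 0.
Discriminant Δ = (1)² + 4·(11) = 45.
Roots r₁,₂ = (1 ± √45)/2, so r₁ = \frac{1}{2} + \frac{3 \sqrt{5}}{2}, r₂ = \frac{1}{2} - \frac{3 \sqrt{5}}{2}.
General solution: c(n) = A·r₁^n + B·r₂^n.
From the initial conditions, A + B = 2 and r₁A + r₂B = 0.
Since r₁ - r₂ = √45: A = (0 - (2)r₂)/√45 = 1 - \frac{\sqrt{5}}{15}, and B = 2 - A = \frac{\sqrt{5}}{15} + 1.
So c(n) = \left(1 - \frac{\sqrt{5}}{15}\right)\left(\frac{1}{2} + \frac{3 \sqrt{5}}{2}\right)^n + \left(\frac{\sqrt{5}}{15} + 1\right)\left(\frac{1}{2} - \frac{3 \sqrt{5}}{2}\right)^n.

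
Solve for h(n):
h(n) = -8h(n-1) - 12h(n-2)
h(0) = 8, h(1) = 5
Characteristic equation: x² + 8x + 12 = 0, which factors as (x - (-2))(x - (-6)) = 0.
Roots r₁ = -2, r₂ = -6 (distinct).
General solution: h(n) = A·(-2)^n + B·(-6)^n.
From h(0) = 8: A + B = 8.
From h(1) = 5: -2A - 6B = 5.
Solving: A = \frac{53}{4}, B = - \frac{21}{4}.
So h(n) = \frac{53 \left(-2\right)^{n}}{4} - \frac{21 \left(-6\right)^{n}}{4}.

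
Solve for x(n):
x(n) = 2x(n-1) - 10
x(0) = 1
First-order linear non-homogeneous.
Homogeneous solution: x_h(n) = A·(2)^n.
Try constant particular solution x_p = K: K = 2K - 10 ⇒ K = 10.
General: x(n) = A·(2)^n + 10.
Apply x(0) = 1: A + 10 = 1 ⇒ A = -9.
So x(n) = 10 - 9 \cdot 2^{n}.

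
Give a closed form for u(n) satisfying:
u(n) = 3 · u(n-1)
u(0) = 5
Pure geometric recurrence with ratio 3.
By induction u(n) = u(0) · (3)^n = 5 \cdot 3^{n}.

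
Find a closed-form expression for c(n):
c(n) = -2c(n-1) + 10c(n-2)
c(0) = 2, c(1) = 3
Characteristic equation: x² + 2x - 10 = 0.
Discriminant Δ = (-2)² + 4·(10) = 44.
Roots r₁,₂ = (-2 ± √44)/2, so r₁ = -1 + \sqrt{11}, r₂ = - \sqrt{11} - 1.
General solution: c(n) = A·r₁^n + B·r₂^n.
From the initial conditions, A + B = 2 and r₁A + r₂B = 3.
Since r₁ - r₂ = √44: A = (3 - (2)r₂)/√44 = \frac{5 \sqrt{11}}{22} + 1, and B = 2 - A = 1 - \frac{5 \sqrt{11}}{22}.
So c(n) = \left(\frac{5 \sqrt{11}}{22} + 1\right)\left(-1 + \sqrt{11}\right)^n + \left(1 - \frac{5 \sqrt{11}}{22}\right)\left(- \sqrt{11} - 1\right)^n.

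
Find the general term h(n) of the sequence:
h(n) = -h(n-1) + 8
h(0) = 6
First-order linear non-homogeneous.
Homogeneous solution: h_h(n) = A·(-1)^n.
Try constant particular solution h_p = K: K = -K + 8 ⇒ K = 4.
General: h(n) = A·(-1)^n + 4.
Apply h(0) = 6: A + 4 = 6 ⇒ A = 2.
So h(n) = 2 \left(-1\right)^{n} + 4.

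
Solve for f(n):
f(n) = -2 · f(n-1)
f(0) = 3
Pure geometric recurrence with ratio -2.
By induction f(n) = f(0) · (-2)^n = 3 \left(-2\right)^{n}.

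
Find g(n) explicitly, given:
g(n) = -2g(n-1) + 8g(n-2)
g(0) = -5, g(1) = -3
Characteristic equation: x² + 2x - 8 = 0, which factors as (x - (-4))(x - (2)) = 0.
Roots r₁ = -4, r₂ = 2 (distinct).
General solution: g(n) = A·(-4)^n + B·(2)^n.
From g(0) = -5: A + B = -5.
From g(1) = -3: -4A + 2B = -3.
Solving: A = - \frac{7}{6}, B = - \frac{23}{6}.
So g(n) = - \frac{7 \left(-4\right)^{n}}{6} - \frac{23 \cdot 2^{n}}{6}.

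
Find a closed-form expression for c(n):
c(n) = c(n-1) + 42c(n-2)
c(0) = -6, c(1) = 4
Characteristic equation: x² - x - 42 = 0, which factors as (x - (-6))(x - (7)) = 0.
Roots r₁ = -6, r₂ = 7 (distinct).
General solution: c(n) = A·(-6)^n + B·(7)^n.
From c(0) = -6: A + B = -6.
From c(1) = 4: -6A + 7B = 4.
Solving: A = - \frac{46}{13}, B = - \frac{32}{13}.
So c(n) = - \frac{46 \left(-6\right)^{n}}{13} - \frac{32 \cdot 7^{n}}{13}.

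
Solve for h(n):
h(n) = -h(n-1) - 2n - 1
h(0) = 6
First-order linear with linear forcing.
Homogeneous solution: h_h(n) = A·(-1)^n.
Try particular h_p(n) = pn + q. Substituting:
  pn + q = -(p(n-1) + q) - 2n - 1.
Matching the n-coefficient: p = -p - 2 ⇒ p = -1.
Matching constants: q = p - q - 1 ⇒ q = -1.
General: h(n) = A·(-1)^n - n - 1.
Apply h(0) = 6: A - 1 = 6 ⇒ A = 7.
So h(n) = 7 \left(-1\right)^{n} - n - 1.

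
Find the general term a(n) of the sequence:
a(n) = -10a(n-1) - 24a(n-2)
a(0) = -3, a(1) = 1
Characteristic equation: x² + 10x + 24 = 0, which factors as (x - (-6))(x - (-4)) = 0.
Roots r₁ = -6, r₂ = -4 (distinct).
General solution: a(n) = A·(-6)^n + B·(-4)^n.
From a(0) = -3: A + B = -3.
From a(1) = 1: -6A - 4B = 1.
Solving: A = \frac{11}{2}, B = - \frac{17}{2}.
So a(n) = - \frac{17 \left(-4\right)^{n}}{2} + \frac{11 \left(-6\right)^{n}}{2}.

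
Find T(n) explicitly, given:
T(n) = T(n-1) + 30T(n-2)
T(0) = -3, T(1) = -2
Characteristic equation: x² - x - 30 = 0, which factors as (x - (6))(x - (-5)) = 0.
Roots r₁ = 6, r₂ = -5 (distinct).
General solution: T(n) = A·(6)^n + B·(-5)^n.
From T(0) = -3: A + B = -3.
From T(1) = -2: 6A - 5B = -2.
Solving: A = - \frac{17}{11}, B = - \frac{16}{11}.
So T(n) = - \frac{16 \left(-5\right)^{n}}{11} - \frac{17 \cdot 6^{n}}{11}.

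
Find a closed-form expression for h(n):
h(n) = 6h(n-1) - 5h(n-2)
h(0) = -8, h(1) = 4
Characteristic equation: x² - 6x + 5 = 0, which factors as (x - (5))(x - (1)) = 0.
Roots r₁ = 5, r₂ = 1 (distinct).
General solution: h(n) = A·(5)^n + B·(1)^n.
From h(0) = -8: A + B = -8.
From h(1) = 4: 5A + B = 4.
Solving: A = 3, B = -11.
So h(n) = 3 \cdot 5^{n} - 11.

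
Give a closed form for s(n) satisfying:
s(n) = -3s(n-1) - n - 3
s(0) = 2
First-order linear with linear forcing.
Homogeneous solution: s_h(n) = A·(-3)^n.
Try particular s_p(n) = pn + q. Substituting:
  pn + q = -3(p(n-1) + q) - n - 3.
Matching the n-coefficient: p = -3p - 1 ⇒ p = - \frac{1}{4}.
Matching constants: q = 3p - 3q - 3 ⇒ q = - \frac{15}{16}.
General: s(n) = A·(-3)^n - \frac{n}{4} - \frac{15}{16}.
Apply s(0) = 2: A - \frac{15}{16} = 2 ⇒ A = \frac{47}{16}.
So s(n) = \frac{47 \left(-3\right)^{n}}{16} - \frac{n}{4} - \frac{15}{16}.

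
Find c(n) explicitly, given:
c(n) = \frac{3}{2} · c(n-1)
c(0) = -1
Pure geometric recurrence with ratio \frac{3}{2}.
By induction c(n) = c(0) · (\frac{3}{2})^n = - \left(\frac{3}{2}\right)^{n}.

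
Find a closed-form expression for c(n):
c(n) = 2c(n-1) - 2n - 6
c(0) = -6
First-order linear with linear forcing.
Homogeneous solution: c_h(n) = A·(2)^n.
Try particular c_p(n) = pn + q. Substituting:
  pn + q = 2(p(n-1) + q) - 2n - 6.
Matching the n-coefficient: p = 2p - 2 ⇒ p = 2.
Matching constants: q = -2p + 2q - 6 ⇒ q = 10.
General: c(n) = A·(2)^n + 2 n + 10.
Apply c(0) = -6: A + 10 = -6 ⇒ A = -16.
So c(n) = - 16 \cdot 2^{n} + 2 n + 10.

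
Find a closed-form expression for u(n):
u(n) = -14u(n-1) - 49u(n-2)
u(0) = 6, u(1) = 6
Characteristic equation: x² + 14x + 49 = 0, which is (x - (-7))².
Repeated root r = -7.
General solution: u(n) = (A + Bn)·(-7)^n.
From u(0) = 6: A = 6.
From u(1) = 6: (A + B)·(-7) = 6 ⇒ B = - \frac{48}{7}.
So u(n) = \left(6 - \frac{48 n}{7}\right) \cdot (-7)^n.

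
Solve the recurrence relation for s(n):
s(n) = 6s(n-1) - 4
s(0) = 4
First-order linear non-homogeneous.
Homogeneous solution: s_h(n) = A·(6)^n.
Try constant particular solution s_p = K: K = 6K - 4 ⇒ K = \frac{4}{5}.
General: s(n) = A·(6)^n + \frac{4}{5}.
Apply s(0) = 4: A + \frac{4}{5} = 4 ⇒ A = \frac{16}{5}.
So s(n) = \frac{16 \cdot 6^{n}}{5} + \frac{4}{5}.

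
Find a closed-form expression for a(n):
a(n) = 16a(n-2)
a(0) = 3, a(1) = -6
Characteristic equation: x² - 16 = 0, which factors as (x - (-4))(x - (4)) = 0.
Roots r₁ = -4, r₂ = 4 (distinct).
General solution: a(n) = A·(-4)^n + B·(4)^n.
From a(0) = 3: A + B = 3.
From a(1) = -6: -4A + 4B = -6.
Solving: A = \frac{9}{4}, B = \frac{3}{4}.
So a(n) = \frac{9 \left(-4\right)^{n}}{4} + \frac{3 \cdot 4^{n}}{4}.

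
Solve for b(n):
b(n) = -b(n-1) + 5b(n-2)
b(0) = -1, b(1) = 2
Characteristic equation: x² + x - 5 = 0.
Discriminant Δ = (-1)² + 4·(5) = 21.
Roots r₁,₂ = (-1 ± √21)/2, so r₁ = - \frac{1}{2} + \frac{\sqrt{21}}{2}, r₂ = - \frac{\sqrt{21}}{2} - \frac{1}{2}.
General solution: b(n) = A·r₁^n + B·r₂^n.
From the initial conditions, A + B = -1 and r₁A + r₂B = 2.
Since r₁ - r₂ = √21: A = (2 - (-1)r₂)/√21 = - \frac{1}{2} + \frac{\sqrt{21}}{14}, and B = -1 - A = - \frac{1}{2} - \frac{\sqrt{21}}{14}.
So b(n) = \left(- \frac{1}{2} + \frac{\sqrt{21}}{14}\right)\left(- \frac{1}{2} + \frac{\sqrt{21}}{2}\right)^n + \left(- \frac{1}{2} - \frac{\sqrt{21}}{14}\right)\left(- \frac{\sqrt{21}}{2} - \frac{1}{2}\right)^n.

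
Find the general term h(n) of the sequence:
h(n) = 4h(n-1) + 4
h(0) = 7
First-order linear non-homogeneous.
Homogeneous solution: h_h(n) = A·(4)^n.
Try constant particular solution h_p = K: K = 4K + 4 ⇒ K = - \frac{4}{3}.
General: h(n) = A·(4)^n - \frac{4}{3}.
Apply h(0) = 7: A - \frac{4}{3} = 7 ⇒ A = \frac{25}{3}.
So h(n) = \frac{25 \cdot 4^{n}}{3} - \frac{4}{3}.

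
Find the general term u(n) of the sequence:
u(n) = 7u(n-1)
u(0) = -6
This is a homogeneous first-order recurrence with ratio 7.
By induction u(n) = u(0) · (7)^n = - 6 \cdot 7^{n}.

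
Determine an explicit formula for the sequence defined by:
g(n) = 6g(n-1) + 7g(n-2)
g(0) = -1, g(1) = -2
Characteristic equation: x² - 6x - 7 = 0, which factors as (x - (7))(x - (-1)) = 0.
Roots r₁ = 7, r₂ = -1 (distinct).
General solution: g(n) = A·(7)^n + B·(-1)^n.
From g(0) = -1: A + B = -1.
From g(1) = -2: 7A - B = -2.
Solving: A = - \frac{3}{8}, B = - \frac{5}{8}.
So g(n) = - \frac{5 \left(-1\right)^{n}}{8} - \frac{3 \cdot 7^{n}}{8}.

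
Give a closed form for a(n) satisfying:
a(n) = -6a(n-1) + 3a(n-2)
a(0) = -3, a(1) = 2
Characteristic equation: x² + 6x - 3 = 0.
Discriminant Δ = (-6)² + 4·(3) = 48.
Roots r₁,₂ = (-6 ± √48)/2, so r₁ = -3 + 2 \sqrt{3}, r₂ = - 2 \sqrt{3} - 3.
General solution: a(n) = A·r₁^n + B·r₂^n.
From the initial conditions, A + B = -3 and r₁A + r₂B = 2.
Since r₁ - r₂ = √48: A = (2 - (-3)r₂)/√48 = - \frac{3}{2} - \frac{7 \sqrt{3}}{12}, and B = -3 - A = - \frac{3}{2} + \frac{7 \sqrt{3}}{12}.
So a(n) = \left(- \frac{3}{2} - \frac{7 \sqrt{3}}{12}\right)\left(-3 + 2 \sqrt{3}\right)^n + \left(- \frac{3}{2} + \frac{7 \sqrt{3}}{12}\right)\left(- 2 \sqrt{3} - 3\right)^n.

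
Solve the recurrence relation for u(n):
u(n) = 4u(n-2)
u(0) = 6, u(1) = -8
Characteristic equation: x² - 4 = 0, which factors as (x - (2))(x - (-2)) = 0.
Roots r₁ = 2, r₂ = -2 (distinct).
General solution: u(n) = A·(2)^n + B·(-2)^n.
From u(0) = 6: A + B = 6.
From u(1) = -8: 2A - 2B = -8.
Solving: A = 1, B = 5.
So u(n) = 5 \left(-2\right)^{n} + 2^{n}.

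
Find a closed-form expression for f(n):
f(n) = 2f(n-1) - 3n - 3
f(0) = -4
First-order linear with linear forcing.
Homogeneous solution: f_h(n) = A·(2)^n.
Try particular f_p(n) = pn + q. Substituting:
  pn + q = 2(p(n-1) + q) - 3n - 3.
Matching the n-coefficient: p = 2p - 3 ⇒ p = 3.
Matching constants: q = -2p + 2q - 3 ⇒ q = 9.
General: f(n) = A·(2)^n + 3 n + 9.
Apply f(0) = -4: A + 9 = -4 ⇒ A = -13.
So f(n) = - 13 \cdot 2^{n} + 3 n + 9.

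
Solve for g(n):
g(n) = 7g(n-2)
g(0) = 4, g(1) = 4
Characteristic equation: x² - 7 = 0.
Discriminant Δ = (0)² + 4·(7) = 28.
Roots r₁,₂ = (0 ± √28)/2, so r₁ = \sqrt{7}, r₂ = - \sqrt{7}.
General solution: g(n) = A·r₁^n + B·r₂^n.
From the initial conditions, A + B = 4 and r₁A + r₂B = 4.
Since r₁ - r₂ = √28: A = (4 - (4)r₂)/√28 = \frac{2 \sqrt{7}}{7} + 2, and B = 4 - A = 2 - \frac{2 \sqrt{7}}{7}.
So g(n) = \left(\frac{2 \sqrt{7}}{7} + 2\right)\left(\sqrt{7}\right)^n + \left(2 - \frac{2 \sqrt{7}}{7}\right)\left(- \sqrt{7}\right)^n.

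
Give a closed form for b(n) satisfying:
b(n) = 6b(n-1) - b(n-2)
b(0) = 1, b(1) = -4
Characteristic equation: x² - 6x + 1 = 0.
Discriminant Δ = (6)² + 4·(-1) = 32.
Roots r₁,₂ = (6 ± √32)/2, so r₁ = 2 \sqrt{2} + 3, r₂ = 3 - 2 \sqrt{2}.
General solution: b(n) = A·r₁^n + B·r₂^n.
From the initial conditions, A + B = 1 and r₁A + r₂B = -4.
Since r₁ - r₂ = √32: A = (-4 - (1)r₂)/√32 = \frac{1}{2} - \frac{7 \sqrt{2}}{8}, and B = 1 - A = \frac{1}{2} + \frac{7 \sqrt{2}}{8}.
So b(n) = \left(\frac{1}{2} - \frac{7 \sqrt{2}}{8}\right)\left(2 \sqrt{2} + 3\right)^n + \left(\frac{1}{2} + \frac{7 \sqrt{2}}{8}\right)\left(3 - 2 \sqrt{2}\right)^n.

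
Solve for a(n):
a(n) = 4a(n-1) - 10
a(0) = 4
First-order linear non-homogeneous.
Homogeneous solution: a_h(n) = A·(4)^n.
Try constant particular solution a_p = K: K = 4K - 10 ⇒ K = \frac{10}{3}.
General: a(n) = A·(4)^n + \frac{10}{3}.
Apply a(0) = 4: A + \frac{10}{3} = 4 ⇒ A = \frac{2}{3}.
So a(n) = \frac{2 \cdot 4^{n}}{3} + \frac{10}{3}.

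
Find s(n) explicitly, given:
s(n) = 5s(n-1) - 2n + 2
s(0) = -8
First-order linear with linear forcing.
Homogeneous solution: s_h(n) = A·(5)^n.
Try particular s_p(n) = pn + q. Substituting:
  pn + q = 5(p(n-1) + q) - 2n + 2.
Matching the n-coefficient: p = 5p - 2 ⇒ p = \frac{1}{2}.
Matching constants: q = -5p + 5q + 2 ⇒ q = \frac{1}{8}.
General: s(n) = A·(5)^n + \frac{n}{2} + \frac{1}{8}.
Apply s(0) = -8: A + \frac{1}{8} = -8 ⇒ A = - \frac{65}{8}.
So s(n) = - \frac{65 \cdot 5^{n}}{8} + \frac{n}{2} + \frac{1}{8}.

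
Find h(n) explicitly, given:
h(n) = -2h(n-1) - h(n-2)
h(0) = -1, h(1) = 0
Characteristic equation: x² + 2x + 1 = 0, which is (x - (-1))².
Repeated root r = -1.
General solution: h(n) = (A + Bn)·(-1)^n.
From h(0) = -1: A = -1.
From h(1) = 0: (A + B)·(-1) = 0 ⇒ B = 1.
So h(n) = \left(n - 1\right) \cdot (-1)^n.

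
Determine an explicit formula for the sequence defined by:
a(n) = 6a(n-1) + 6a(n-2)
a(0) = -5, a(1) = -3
Characteristic equation: x² - 6x - 6 = 0.
Discriminant Δ = (6)² + 4·(6) = 60.
Roots r₁,₂ = (6 ± √60)/2, so r₁ = 3 + \sqrt{15}, r₂ = 3 - \sqrt{15}.
General solution: a(n) = A·r₁^n + B·r₂^n.
From the initial conditions, A + B = -5 and r₁A + r₂B = -3.
Since r₁ - r₂ = √60: A = (-3 - (-5)r₂)/√60 = - \frac{5}{2} + \frac{2 \sqrt{15}}{5}, and B = -5 - A = - \frac{5}{2} - \frac{2 \sqrt{15}}{5}.
So a(n) = \left(- \frac{5}{2} + \frac{2 \sqrt{15}}{5}\right)\left(3 + \sqrt{15}\right)^n + \left(- \frac{5}{2} - \frac{2 \sqrt{15}}{5}\right)\left(3 - \sqrt{15}\right)^n.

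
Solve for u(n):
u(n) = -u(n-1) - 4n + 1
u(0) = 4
First-order linear with linear forcing.
Homogeneous solution: u_h(n) = A·(-1)^n.
Try particular u_p(n) = pn + q. Substituting:
  pn + q = -(p(n-1) + q) - 4n + 1.
Matching the n-coefficient: p = -p - 4 ⇒ p = -2.
Matching constants: q = p - q + 1 ⇒ q = - \frac{1}{2}.
General: u(n) = A·(-1)^n - 2 n - \frac{1}{2}.
Apply u(0) = 4: A - \frac{1}{2} = 4 ⇒ A = \frac{9}{2}.
So u(n) = \frac{9 \left(-1\right)^{n}}{2} - 2 n - \frac{1}{2}.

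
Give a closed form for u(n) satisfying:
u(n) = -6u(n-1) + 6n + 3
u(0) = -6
First-order linear with linear forcing.
Homogeneous solution: u_h(n) = A·(-6)^n.
Try particular u_p(n) = pn + q. Substituting:
  pn + q = -6(p(n-1) + q) + 6n + 3.
Matching the n-coefficient: p = -6p + 6 ⇒ p = \frac{6}{7}.
Matching constants: q = 6p - 6q + 3 ⇒ q = \frac{57}{49}.
General: u(n) = A·(-6)^n + \frac{6 n}{7} + \frac{57}{49}.
Apply u(0) = -6: A + \frac{57}{49} = -6 ⇒ A = - \frac{351}{49}.
So u(n) = - \frac{351 \left(-6\right)^{n}}{49} + \frac{6 n}{7} + \frac{57}{49}.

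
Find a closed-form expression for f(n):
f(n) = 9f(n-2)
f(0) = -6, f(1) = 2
Characteristic equation: x² - 9 = 0, which factors as (x - (3))(x - (-3)) = 0.
Roots r₁ = 3, r₂ = -3 (distinct).
General solution: f(n) = A·(3)^n + B·(-3)^n.
From f(0) = -6: A + B = -6.
From f(1) = 2: 3A - 3B = 2.
Solving: A = - \frac{8}{3}, B = - \frac{10}{3}.
So f(n) = - \frac{10 \left(-3\right)^{n}}{3} - \frac{8 \cdot 3^{n}}{3}.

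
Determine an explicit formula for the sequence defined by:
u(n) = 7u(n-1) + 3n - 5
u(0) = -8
First-order linear with linear forcing.
Homogeneous solution: u_h(n) = A·(7)^n.
Try particular u_p(n) = pn + q. Substituting:
  pn + q = 7(p(n-1) + q) + 3n - 5.
Matching the n-coefficient: p = 7p + 3 ⇒ p = - \frac{1}{2}.
Matching constants: q = -7p + 7q - 5 ⇒ q = \frac{1}{4}.
General: u(n) = A·(7)^n - \frac{n}{2} + \frac{1}{4}.
Apply u(0) = -8: A + \frac{1}{4} = -8 ⇒ A = - \frac{33}{4}.
So u(n) = - \frac{33 \cdot 7^{n}}{4} - \frac{n}{2} + \frac{1}{4}.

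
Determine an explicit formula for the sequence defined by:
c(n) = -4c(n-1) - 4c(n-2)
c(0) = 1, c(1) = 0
Characteristic equation: x² + 4x + 4 = 0, which is (x - (-2))².
Repeated root r = -2.
General solution: c(n) = (A + Bn)·(-2)^n.
From c(0) = 1: A = 1.
From c(1) = 0: (A + B)·(-2) = 0 ⇒ B = -1.
So c(n) = \left(1 - n\right) \cdot (-2)^n.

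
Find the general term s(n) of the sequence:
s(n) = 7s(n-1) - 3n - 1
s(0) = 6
First-order linear with linear forcing.
Homogeneous solution: s_h(n) = A·(7)^n.
Try particular s_p(n) = pn + q. Substituting:
  pn + q = 7(p(n-1) + q) - 3n - 1.
Matching the n-coefficient: p = 7p - 3 ⇒ p = \frac{1}{2}.
Matching constants: q = -7p + 7q - 1 ⇒ q = \frac{3}{4}.
General: s(n) = A·(7)^n + \frac{n}{2} + \frac{3}{4}.
Apply s(0) = 6: A + \frac{3}{4} = 6 ⇒ A = \frac{21}{4}.
So s(n) = \frac{21 \cdot 7^{n}}{4} + \frac{n}{2} + \frac{3}{4}.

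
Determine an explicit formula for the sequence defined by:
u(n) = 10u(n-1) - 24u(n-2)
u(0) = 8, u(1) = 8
Characteristic equation: x² - 10x + 24 = 0, which factors as (x - (6))(x - (4)) = 0.
Roots r₁ = 6, r₂ = 4 (distinct).
General solution: u(n) = A·(6)^n + B·(4)^n.
From u(0) = 8: A + B = 8.
From u(1) = 8: 6A + 4B = 8.
Solving: A = -12, B = 20.
So u(n) = 20 \cdot 4^{n} - 12 \cdot 6^{n}.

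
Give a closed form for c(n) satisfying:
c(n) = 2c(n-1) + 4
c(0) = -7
First-order linear non-homogeneous.
Homogeneous solution: c_h(n) = A·(2)^n.
Try constant particular solution c_p = K: K = 2K + 4 ⇒ K = -4.
General: c(n) = A·(2)^n - 4.
Apply c(0) = -7: A - 4 = -7 ⇒ A = -3.
So c(n) = - 3 \cdot 2^{n} - 4.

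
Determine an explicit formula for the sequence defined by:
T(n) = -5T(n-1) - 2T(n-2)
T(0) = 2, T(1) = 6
Characteristic equation: x² + 5x + 2 = 0.
Discriminant Δ = (-5)² + 4·(-2) = 17.
Roots r₁,₂ = (-5 ± √17)/2, so r₁ = - \frac{5}{2} + \frac{\sqrt{17}}{2}, r₂ = - \frac{5}{2} - \frac{\sqrt{17}}{2}.
General solution: T(n) = A·r₁^n + B·r₂^n.
From the initial conditions, A + B = 2 and r₁A + r₂B = 6.
Since r₁ - r₂ = √17: A = (6 - (2)r₂)/√17 = 1 + \frac{11 \sqrt{17}}{17}, and B = 2 - A = 1 - \frac{11 \sqrt{17}}{17}.
So T(n) = \left(1 + \frac{11 \sqrt{17}}{17}\right)\left(- \frac{5}{2} + \frac{\sqrt{17}}{2}\right)^n + \left(1 - \frac{11 \sqrt{17}}{17}\right)\left(- \frac{5}{2} - \frac{\sqrt{17}}{2}\right)^n.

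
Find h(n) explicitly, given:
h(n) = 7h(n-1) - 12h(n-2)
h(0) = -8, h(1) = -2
Characteristic equation: x² - 7x + 12 = 0, which factors as (x - (3))(x - (4)) = 0.
Roots r₁ = 3, r₂ = 4 (distinct).
General solution: h(n) = A·(3)^n + B·(4)^n.
From h(0) = -8: A + B = -8.
From h(1) = -2: 3A + 4B = -2.
Solving: A = -30, B = 22.
So h(n) = - 30 \cdot 3^{n} + 22 \cdot 4^{n}.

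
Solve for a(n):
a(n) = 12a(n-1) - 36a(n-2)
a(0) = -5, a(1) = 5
Characteristic equation: x² - 12x + 36 = 0, which is (x - (6))².
Repeated root r = 6.
General solution: a(n) = (A + Bn)·(6)^n.
From a(0) = -5: A = -5.
From a(1) = 5: (A + B)·(6) = 5 ⇒ B = \frac{35}{6}.
So a(n) = \left(\frac{35 n}{6} - 5\right) \cdot (6)^n.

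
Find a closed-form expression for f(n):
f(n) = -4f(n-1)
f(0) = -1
This is a homogeneous first-order recurrence with ratio -4.
By induction f(n) = f(0) · (-4)^n = - \left(-4\right)^{n}.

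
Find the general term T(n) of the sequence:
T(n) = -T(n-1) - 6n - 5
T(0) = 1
First-order linear with linear forcing.
Homogeneous solution: T_h(n) = A·(-1)^n.
Try particular T_p(n) = pn + q. Substituting:
  pn + q = -(p(n-1) + q) - 6n - 5.
Matching the n-coefficient: p = -p - 6 ⇒ p = -3.
Matching constants: q = p - q - 5 ⇒ q = -4.
General: T(n) = A·(-1)^n - 3 n - 4.
Apply T(0) = 1: A - 4 = 1 ⇒ A = 5.
So T(n) = 5 \left(-1\right)^{n} - 3 n - 4.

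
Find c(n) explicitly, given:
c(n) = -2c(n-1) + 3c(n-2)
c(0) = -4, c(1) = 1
Characteristic equation: x² + 2x - 3 = 0, which factors as (x - (1))(x - (-3)) = 0.
Roots r₁ = 1, r₂ = -3 (distinct).
General solution: c(n) = A·(1)^n + B·(-3)^n.
From c(0) = -4: A + B = -4.
From c(1) = 1: A - 3B = 1.
Solving: A = - \frac{11}{4}, B = - \frac{5}{4}.
So c(n) = - \frac{5 \left(-3\right)^{n}}{4} - \frac{11}{4}.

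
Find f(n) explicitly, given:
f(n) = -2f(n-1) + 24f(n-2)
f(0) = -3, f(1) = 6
Characteristic equation: x² + 2x - 24 = 0, which factors as (x - (-6))(x - (4)) = 0.
Roots r₁ = -6, r₂ = 4 (distinct).
General solution: f(n) = A·(-6)^n + B·(4)^n.
From f(0) = -3: A + B = -3.
From f(1) = 6: -6A + 4B = 6.
Solving: A = - \frac{9}{5}, B = - \frac{6}{5}.
So f(n) = - \frac{9 \left(-6\right)^{n}}{5} - \frac{6 \cdot 4^{n}}{5}.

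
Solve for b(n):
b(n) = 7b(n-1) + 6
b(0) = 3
First-order linear non-homogeneous.
Homogeneous solution: b_h(n) = A·(7)^n.
Try constant particular solution b_p = K: K = 7K + 6 ⇒ K = -1.
General: b(n) = A·(7)^n - 1.
Apply b(0) = 3: A - 1 = 3 ⇒ A = 4.
So b(n) = 4 \cdot 7^{n} - 1.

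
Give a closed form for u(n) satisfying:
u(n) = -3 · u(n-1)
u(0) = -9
Pure geometric recurrence with ratio -3.
By induction u(n) = u(0) · (-3)^n = - 9 \left(-3\right)^{n}.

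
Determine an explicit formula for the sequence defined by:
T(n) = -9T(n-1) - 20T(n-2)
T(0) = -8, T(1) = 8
Characteristic equation: x² + 9x + 20 = 0, which factors as (x - (-5))(x - (-4)) = 0.
Roots r₁ = -5, r₂ = -4 (distinct).
General solution: T(n) = A·(-5)^n + B·(-4)^n.
From T(0) = -8: A + B = -8.
From T(1) = 8: -5A - 4B = 8.
Solving: A = 24, B = -32.
So T(n) = - 32 \left(-4\right)^{n} + 24 \left(-5\right)^{n}.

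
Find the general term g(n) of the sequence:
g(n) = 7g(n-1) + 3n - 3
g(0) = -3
First-order linear with linear forcing.
Homogeneous solution: g_h(n) = A·(7)^n.
Try particular g_p(n) = pn + q. Substituting:
  pn + q = 7(p(n-1) + q) + 3n - 3.
Matching the n-coefficient: p = 7p + 3 ⇒ p = - \frac{1}{2}.
Matching constants: q = -7p + 7q - 3 ⇒ q = - \frac{1}{12}.
General: g(n) = A·(7)^n - \frac{n}{2} - \frac{1}{12}.
Apply g(0) = -3: A - \frac{1}{12} = -3 ⇒ A = - \frac{35}{12}.
So g(n) = - \frac{35 \cdot 7^{n}}{12} - \frac{n}{2} - \frac{1}{12}.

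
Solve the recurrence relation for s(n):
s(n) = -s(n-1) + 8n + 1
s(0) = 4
First-order linear with linear forcing.
Homogeneous solution: s_h(n) = A·(-1)^n.
Try particular s_p(n) = pn + q. Substituting:
  pn + q = -(p(n-1) + q) + 8n + 1.
Matching the n-coefficient: p = -p + 8 ⇒ p = 4.
Matching constants: q = p - q + 1 ⇒ q = \frac{5}{2}.
General: s(n) = A·(-1)^n + 4 n + \frac{5}{2}.
Apply s(0) = 4: A + \frac{5}{2} = 4 ⇒ A = \frac{3}{2}.
So s(n) = \frac{3 \left(-1\right)^{n}}{2} + 4 n + \frac{5}{2}.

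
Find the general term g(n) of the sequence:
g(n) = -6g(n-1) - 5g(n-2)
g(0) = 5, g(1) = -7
Characteristic equation: x² + 6x + 5 = 0, which factors as (x - (-1))(x - (-5)) = 0.
Roots r₁ = -1, r₂ = -5 (distinct).
General solution: g(n) = A·(-1)^n + B·(-5)^n.
From g(0) = 5: A + B = 5.
From g(1) = -7: -A - 5B = -7.
Solving: A = \frac{9}{2}, B = \frac{1}{2}.
So g(n) = \frac{9 \left(-1\right)^{n}}{2} + \frac{\left(-5\right)^{n}}{2}.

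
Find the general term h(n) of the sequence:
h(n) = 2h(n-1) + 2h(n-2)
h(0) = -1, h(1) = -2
Characteristic equation: x² - 2x - 2 = 0.
Discriminant Δ = (2)² + 4·(2) = 12.
Roots r₁,₂ = (2 ± √12)/2, so r₁ = 1 + \sqrt{3}, r₂ = 1 - \sqrt{3}.
General solution: h(n) = A·r₁^n + B·r₂^n.
From the initial conditions, A + B = -1 and r₁A + r₂B = -2.
Since r₁ - r₂ = √12: A = (-2 - (-1)r₂)/√12 = - \frac{1}{2} - \frac{\sqrt{3}}{6}, and B = -1 - A = - \frac{1}{2} + \frac{\sqrt{3}}{6}.
So h(n) = \left(- \frac{1}{2} - \frac{\sqrt{3}}{6}\right)\left(1 + \sqrt{3}\right)^n + \left(- \frac{1}{2} + \frac{\sqrt{3}}{6}\right)\left(1 - \sqrt{3}\right)^n.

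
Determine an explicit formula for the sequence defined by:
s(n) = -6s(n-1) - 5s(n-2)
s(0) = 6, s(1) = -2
Characteristic equation: x² + 6x + 5 = 0, which factors as (x - (-1))(x - (-5)) = 0.
Roots r₁ = -1, r₂ = -5 (distinct).
General solution: s(n) = A·(-1)^n + B·(-5)^n.
From s(0) = 6: A + B = 6.
From s(1) = -2: -A - 5B = -2.
Solving: A = 7, B = -1.
So s(n) = 7 \left(-1\right)^{n} - \left(-5\right)^{n}.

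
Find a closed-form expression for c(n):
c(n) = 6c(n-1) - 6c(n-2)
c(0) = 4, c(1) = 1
Characteristic equation: x² - 6x + 6 = 0.
Discriminant Δ = (6)² + 4·(-6) = 12.
Roots r₁,₂ = (6 ± √12)/2, so r₁ = \sqrt{3} + 3, r₂ = 3 - \sqrt{3}.
General solution: c(n) = A·r₁^n + B·r₂^n.
From the initial conditions, A + B = 4 and r₁A + r₂B = 1.
Since r₁ - r₂ = √12: A = (1 - (4)r₂)/√12 = 2 - \frac{11 \sqrt{3}}{6}, and B = 4 - A = 2 + \frac{11 \sqrt{3}}{6}.
So c(n) = \left(2 - \frac{11 \sqrt{3}}{6}\right)\left(\sqrt{3} + 3\right)^n + \left(2 + \frac{11 \sqrt{3}}{6}\right)\left(3 - \sqrt{3}\right)^n.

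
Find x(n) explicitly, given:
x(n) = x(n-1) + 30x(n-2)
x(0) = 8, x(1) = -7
Characteristic equation: x² - x - 30 = 0, which factors as (x - (-5))(x - (6)) = 0.
Roots r₁ = -5, r₂ = 6 (distinct).
General solution: x(n) = A·(-5)^n + B·(6)^n.
From x(0) = 8: A + B = 8.
From x(1) = -7: -5A + 6B = -7.
Solving: A = 5, B = 3.
So x(n) = 5 \left(-5\right)^{n} + 3 \cdot 6^{n}.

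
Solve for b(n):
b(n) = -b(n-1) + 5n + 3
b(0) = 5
First-order linear with linear forcing.
Homogeneous solution: b_h(n) = A·(-1)^n.
Try particular b_p(n) = pn + q. Substituting:
  pn + q = -(p(n-1) + q) + 5n + 3.
Matching the n-coefficient: p = -p + 5 ⇒ p = \frac{5}{2}.
Matching constants: q = p - q + 3 ⇒ q = \frac{11}{4}.
General: b(n) = A·(-1)^n + \frac{5 n}{2} + \frac{11}{4}.
Apply b(0) = 5: A + \frac{11}{4} = 5 ⇒ A = \frac{9}{4}.
So b(n) = \frac{9 \left(-1\right)^{n}}{4} + \frac{5 n}{2} + \frac{11}{4}.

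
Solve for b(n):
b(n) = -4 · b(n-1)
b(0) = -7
Pure geometric recurrence with ratio -4.
By induction b(n) = b(0) · (-4)^n = - 7 \left(-4\right)^{n}.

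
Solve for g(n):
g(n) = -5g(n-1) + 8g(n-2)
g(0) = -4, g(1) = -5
Characteristic equation: x² + 5x - 8 = 0.
Discriminant Δ = (-5)² + 4·(8) = 57.
Roots r₁,₂ = (-5 ± √57)/2, so r₁ = - \frac{5}{2} + \frac{\sqrt{57}}{2}, r₂ = - \frac{\sqrt{57}}{2} - \frac{5}{2}.
General solution: g(n) = A·r₁^n + B·r₂^n.
From the initial conditions, A + B = -4 and r₁A + r₂B = -5.
Since r₁ - r₂ = √57: A = (-5 - (-4)r₂)/√57 = -2 - \frac{5 \sqrt{57}}{19}, and B = -4 - A = -2 + \frac{5 \sqrt{57}}{19}.
So g(n) = \left(-2 - \frac{5 \sqrt{57}}{19}\right)\left(- \frac{5}{2} + \frac{\sqrt{57}}{2}\right)^n + \left(-2 + \frac{5 \sqrt{57}}{19}\right)\left(- \frac{\sqrt{57}}{2} - \frac{5}{2}\right)^n.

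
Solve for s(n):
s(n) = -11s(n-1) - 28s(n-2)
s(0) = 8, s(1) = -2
Characteristic equation: x² + 11x + 28 = 0, which factors as (x - (-7))(x - (-4)) = 0.
Roots r₁ = -7, r₂ = -4 (distinct).
General solution: s(n) = A·(-7)^n + B·(-4)^n.
From s(0) = 8: A + B = 8.
From s(1) = -2: -7A - 4B = -2.
Solving: A = -10, B = 18.
So s(n) = 18 \left(-4\right)^{n} - 10 \left(-7\right)^{n}.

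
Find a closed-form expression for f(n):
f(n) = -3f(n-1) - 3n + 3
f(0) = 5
First-order linear with linear forcing.
Homogeneous solution: f_h(n) = A·(-3)^n.
Try particular f_p(n) = pn + q. Substituting:
  pn + q = -3(p(n-1) + q) - 3n + 3.
Matching the n-coefficient: p = -3p - 3 ⇒ p = - \frac{3}{4}.
Matching constants: q = 3p - 3q + 3 ⇒ q = \frac{3}{16}.
General: f(n) = A·(-3)^n - \frac{3 n}{4} + \frac{3}{16}.
Apply f(0) = 5: A + \frac{3}{16} = 5 ⇒ A = \frac{77}{16}.
So f(n) = \frac{77 \left(-3\right)^{n}}{16} - \frac{3 n}{4} + \frac{3}{16}.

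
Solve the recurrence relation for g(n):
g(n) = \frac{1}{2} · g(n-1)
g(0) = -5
Pure geometric recurrence with ratio \frac{1}{2}.
By induction g(n) = g(0) · (\frac{1}{2})^n = - 5 \cdot 2^{- n}.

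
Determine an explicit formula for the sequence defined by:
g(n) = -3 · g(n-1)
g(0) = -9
Pure geometric recurrence with ratio -3.
By induction g(n) = g(0) · (-3)^n = - 9 \left(-3\right)^{n}.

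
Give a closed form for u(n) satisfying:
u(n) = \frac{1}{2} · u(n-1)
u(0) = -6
Pure geometric recurrence with ratio \frac{1}{2}.
By induction u(n) = u(0) · (\frac{1}{2})^n = - 6 \cdot 2^{- n}.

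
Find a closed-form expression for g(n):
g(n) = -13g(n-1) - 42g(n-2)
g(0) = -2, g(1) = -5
Characteristic equation: x² + 13x + 42 = 0, which factors as (x - (-6))(x - (-7)) = 0.
Roots r₁ = -6, r₂ = -7 (distinct).
General solution: g(n) = A·(-6)^n + B·(-7)^n.
From g(0) = -2: A + B = -2.
From g(1) = -5: -6A - 7B = -5.
Solving: A = -19, B = 17.
So g(n) = - 19 \left(-6\right)^{n} + 17 \left(-7\right)^{n}.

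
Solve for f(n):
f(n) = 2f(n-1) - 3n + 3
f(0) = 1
First-order linear with linear forcing.
Homogeneous solution: f_h(n) = A·(2)^n.
Try particular f_p(n) = pn + q. Substituting:
  pn + q = 2(p(n-1) + q) - 3n + 3.
Matching the n-coefficient: p = 2p - 3 ⇒ p = 3.
Matching constants: q = -2p + 2q + 3 ⇒ q = 3.
General: f(n) = A·(2)^n + 3 n + 3.
Apply f(0) = 1: A + 3 = 1 ⇒ A = -2.
So f(n) = - 2 \cdot 2^{n} + 3 n + 3.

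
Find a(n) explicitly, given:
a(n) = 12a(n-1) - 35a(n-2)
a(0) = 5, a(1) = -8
Characteristic equation: x² - 12x + 35 = 0, which factors as (x - (7))(x - (5)) = 0.
Roots r₁ = 7, r₂ = 5 (distinct).
General solution: a(n) = A·(7)^n + B·(5)^n.
From a(0) = 5: A + B = 5.
From a(1) = -8: 7A + 5B = -8.
Solving: A = - \frac{33}{2}, B = \frac{43}{2}.
So a(n) = \frac{43 \cdot 5^{n}}{2} - \frac{33 \cdot 7^{n}}{2}.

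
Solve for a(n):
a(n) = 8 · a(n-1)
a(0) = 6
Pure geometric recurrence with ratio 8.
By induction a(n) = a(0) · (8)^n = 6 \cdot 8^{n}.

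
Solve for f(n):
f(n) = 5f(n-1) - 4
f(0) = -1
First-order linear non-homogeneous.
Homogeneous solution: f_h(n) = A·(5)^n.
Try constant particular solution f_p = K: K = 5K - 4 ⇒ K = 1.
General: f(n) = A·(5)^n + 1.
Apply f(0) = -1: A + 1 = -1 ⇒ A = -2.
So f(n) = 1 - 2 \cdot 5^{n}.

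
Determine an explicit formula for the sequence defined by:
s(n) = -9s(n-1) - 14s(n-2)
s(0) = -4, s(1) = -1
Characteristic equation: x² + 9x + 14 = 0, which factors as (x - (-7))(x - (-2)) = 0.
Roots r₁ = -7, r₂ = -2 (distinct).
General solution: s(n) = A·(-7)^n + B·(-2)^n.
From s(0) = -4: A + B = -4.
From s(1) = -1: -7A - 2B = -1.
Solving: A = \frac{9}{5}, B = - \frac{29}{5}.
So s(n) = - \frac{29 \left(-2\right)^{n}}{5} + \frac{9 \left(-7\right)^{n}}{5}.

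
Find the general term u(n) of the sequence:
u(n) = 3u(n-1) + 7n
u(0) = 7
First-order linear with linear forcing.
Homogeneous solution: u_h(n) = A·(3)^n.
Try particular u_p(n) = pn + q. Substituting:
  pn + q = 3(p(n-1) + q) + 7n.
Matching the n-coefficient: p = 3p + 7 ⇒ p = - \frac{7}{2}.
Matching constants: q = -3p + 3q ⇒ q = - \frac{21}{4}.
General: u(n) = A·(3)^n - \frac{7 n}{2} - \frac{21}{4}.
Apply u(0) = 7: A - \frac{21}{4} = 7 ⇒ A = \frac{49}{4}.
So u(n) = \frac{49 \cdot 3^{n}}{4} - \frac{7 n}{2} - \frac{21}{4}.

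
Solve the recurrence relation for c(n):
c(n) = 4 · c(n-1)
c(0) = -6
Pure geometric recurrence with ratio 4.
By induction c(n) = c(0) · (4)^n = - 6 \cdot 4^{n}.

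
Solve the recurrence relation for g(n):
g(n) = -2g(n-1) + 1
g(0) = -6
First-order linear non-homogeneous.
Homogeneous solution: g_h(n) = A·(-2)^n.
Try constant particular solution g_p = K: K = -2K + 1 ⇒ K = \frac{1}{3}.
General: g(n) = A·(-2)^n + \frac{1}{3}.
Apply g(0) = -6: A + \frac{1}{3} = -6 ⇒ A = - \frac{19}{3}.
So g(n) = \frac{1}{3} - \frac{19 \left(-2\right)^{n}}{3}.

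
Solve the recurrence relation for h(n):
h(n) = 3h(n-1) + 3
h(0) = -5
First-order linear non-homogeneous.
Homogeneous solution: h_h(n) = A·(3)^n.
Try constant particular solution h_p = K: K = 3K + 3 ⇒ K = - \frac{3}{2}.
General: h(n) = A·(3)^n - \frac{3}{2}.
Apply h(0) = -5: A - \frac{3}{2} = -5 ⇒ A = - \frac{7}{2}.
So h(n) = - \frac{7 \cdot 3^{n}}{2} - \frac{3}{2}.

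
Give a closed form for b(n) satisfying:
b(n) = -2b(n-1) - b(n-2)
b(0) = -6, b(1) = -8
Characteristic equation: x² + 2x + 1 = 0, which is (x - (-1))².
Repeated root r = -1.
General solution: b(n) = (A + Bn)·(-1)^n.
From b(0) = -6: A = -6.
From b(1) = -8: (A + B)·(-1) = -8 ⇒ B = 14.
So b(n) = \left(14 n - 6\right) \cdot (-1)^n.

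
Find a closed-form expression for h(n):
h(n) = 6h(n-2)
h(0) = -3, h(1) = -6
Characteristic equation: x² - 6 = 0.
Discriminant Δ = (0)² + 4·(6) = 24.
Roots r₁,₂ = (0 ± √24)/2, so r₁ = \sqrt{6}, r₂ = - \sqrt{6}.
General solution: h(n) = A·r₁^n + B·r₂^n.
From the initial conditions, A + B = -3 and r₁A + r₂B = -6.
Since r₁ - r₂ = √24: A = (-6 - (-3)r₂)/√24 = - \frac{3}{2} - \frac{\sqrt{6}}{2}, and B = -3 - A = - \frac{3}{2} + \frac{\sqrt{6}}{2}.
So h(n) = \left(- \frac{3}{2} - \frac{\sqrt{6}}{2}\right)\left(\sqrt{6}\right)^n + \left(- \frac{3}{2} + \frac{\sqrt{6}}{2}\right)\left(- \sqrt{6}\right)^n.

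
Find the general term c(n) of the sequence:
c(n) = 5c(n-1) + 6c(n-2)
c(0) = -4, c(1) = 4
Characteristic equation: x² - 5x - 6 = 0, which factors as (x - (-1))(x - (6)) = 0.
Roots r₁ = -1, r₂ = 6 (distinct).
General solution: c(n) = A·(-1)^n + B·(6)^n.
From c(0) = -4: A + B = -4.
From c(1) = 4: -A + 6B = 4.
Solving: A = -4, B = 0.
So c(n) = - 4 \left(-1\right)^{n}.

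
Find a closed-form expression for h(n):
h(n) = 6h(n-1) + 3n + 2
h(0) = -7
First-order linear with linear forcing.
Homogeneous solution: h_h(n) = A·(6)^n.
Try particular h_p(n) = pn + q. Substituting:
  pn + q = 6(p(n-1) + q) + 3n + 2.
Matching the n-coefficient: p = 6p + 3 ⇒ p = - \frac{3}{5}.
Matching constants: q = -6p + 6q + 2 ⇒ q = - \frac{28}{25}.
General: h(n) = A·(6)^n - \frac{3 n}{5} - \frac{28}{25}.
Apply h(0) = -7: A - \frac{28}{25} = -7 ⇒ A = - \frac{147}{25}.
So h(n) = - \frac{147 \cdot 6^{n}}{25} - \frac{3 n}{5} - \frac{28}{25}.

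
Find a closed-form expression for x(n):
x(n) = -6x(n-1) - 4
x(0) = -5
First-order linear non-homogeneous.
Homogeneous solution: x_h(n) = A·(-6)^n.
Try constant particular solution x_p = K: K = -6K - 4 ⇒ K = - \frac{4}{7}.
General: x(n) = A·(-6)^n - \frac{4}{7}.
Apply x(0) = -5: A - \frac{4}{7} = -5 ⇒ A = - \frac{31}{7}.
So x(n) = - \frac{31 \left(-6\right)^{n}}{7} - \frac{4}{7}.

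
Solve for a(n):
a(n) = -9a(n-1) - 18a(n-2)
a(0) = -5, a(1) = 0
Characteristic equation: x² + 9x + 18 = 0, which factors as (x - (-6))(x - (-3)) = 0.
Roots r₁ = -6, r₂ = -3 (distinct).
General solution: a(n) = A·(-6)^n + B·(-3)^n.
From a(0) = -5: A + B = -5.
From a(1) = 0: -6A - 3B = 0.
Solving: A = 5, B = -10.
So a(n) = - 10 \left(-3\right)^{n} + 5 \left(-6\right)^{n}.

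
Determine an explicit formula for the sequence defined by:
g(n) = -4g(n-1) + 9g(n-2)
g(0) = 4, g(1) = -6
Characteristic equation: x² + 4x - 9 = 0.
Discriminant Δ = (-4)² + 4·(9) = 52.
Roots r₁,₂ = (-4 ± √52)/2, so r₁ = -2 + \sqrt{13}, r₂ = - \sqrt{13} - 2.
General solution: g(n) = A·r₁^n + B·r₂^n.
From the initial conditions, A + B = 4 and r₁A + r₂B = -6.
Since r₁ - r₂ = √52: A = (-6 - (4)r₂)/√52 = \frac{\sqrt{13}}{13} + 2, and B = 4 - A = 2 - \frac{\sqrt{13}}{13}.
So g(n) = \left(\frac{\sqrt{13}}{13} + 2\right)\left(-2 + \sqrt{13}\right)^n + \left(2 - \frac{\sqrt{13}}{13}\right)\left(- \sqrt{13} - 2\right)^n.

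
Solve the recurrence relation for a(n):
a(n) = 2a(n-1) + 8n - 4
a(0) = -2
First-order linear with linear forcing.
Homogeneous solution: a_h(n) = A·(2)^n.
Try particular a_p(n) = pn + q. Substituting:
  pn + q = 2(p(n-1) + q) + 8n - 4.
Matching the n-coefficient: p = 2p + 8 ⇒ p = -8.
Matching constants: q = -2p + 2q - 4 ⇒ q = -12.
General: a(n) = A·(2)^n - 8 n - 12.
Apply a(0) = -2: A - 12 = -2 ⇒ A = 10.
So a(n) = 10 \cdot 2^{n} - 8 n - 12.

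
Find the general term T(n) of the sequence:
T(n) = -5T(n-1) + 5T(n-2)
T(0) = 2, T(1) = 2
Characteristic equation: x² + 5x - 5 = 0.
Discriminant Δ = (-5)² + 4·(5) = 45.
Roots r₁,₂ = (-5 ± √45)/2, so r₁ = - \frac{5}{2} + \frac{3 \sqrt{5}}{2}, r₂ = - \frac{3 \sqrt{5}}{2} - \frac{5}{2}.
General solution: T(n) = A·r₁^n + B·r₂^n.
From the initial conditions, A + B = 2 and r₁A + r₂B = 2.
Since r₁ - r₂ = √45: A = (2 - (2)r₂)/√45 = 1 + \frac{7 \sqrt{5}}{15}, and B = 2 - A = 1 - \frac{7 \sqrt{5}}{15}.
So T(n) = \left(1 + \frac{7 \sqrt{5}}{15}\right)\left(- \frac{5}{2} + \frac{3 \sqrt{5}}{2}\right)^n + \left(1 - \frac{7 \sqrt{5}}{15}\right)\left(- \frac{3 \sqrt{5}}{2} - \frac{5}{2}\right)^n.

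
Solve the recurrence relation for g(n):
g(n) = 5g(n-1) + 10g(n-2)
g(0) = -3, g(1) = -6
Characteristic equation: x² - 5x - 10 = 0.
Discriminant Δ = (5)² + 4·(10) = 65.
Roots r₁,₂ = (5 ± √65)/2, so r₁ = \frac{5}{2} + \frac{\sqrt{65}}{2}, r₂ = \frac{5}{2} - \frac{\sqrt{65}}{2}.
General solution: g(n) = A·r₁^n + B·r₂^n.
From the initial conditions, A + B = -3 and r₁A + r₂B = -6.
Since r₁ - r₂ = √65: A = (-6 - (-3)r₂)/√65 = - \frac{3}{2} + \frac{3 \sqrt{65}}{130}, and B = -3 - A = - \frac{3}{2} - \frac{3 \sqrt{65}}{130}.
So g(n) = \left(- \frac{3}{2} + \frac{3 \sqrt{65}}{130}\right)\left(\frac{5}{2} + \frac{\sqrt{65}}{2}\right)^n + \left(- \frac{3}{2} - \frac{3 \sqrt{65}}{130}\right)\left(\frac{5}{2} - \frac{\sqrt{65}}{2}\right)^n.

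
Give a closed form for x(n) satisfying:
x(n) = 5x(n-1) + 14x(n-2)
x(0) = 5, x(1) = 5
Characteristic equation: x² - 5x - 14 = 0, which factors as (x - (7))(x - (-2)) = 0.
Roots r₁ = 7, r₂ = -2 (distinct).
General solution: x(n) = A·(7)^n + B·(-2)^n.
From x(0) = 5: A + B = 5.
From x(1) = 5: 7A - 2B = 5.
Solving: A = \frac{5}{3}, B = \frac{10}{3}.
So x(n) = \frac{10 \left(-2\right)^{n}}{3} + \frac{5 \cdot 7^{n}}{3}.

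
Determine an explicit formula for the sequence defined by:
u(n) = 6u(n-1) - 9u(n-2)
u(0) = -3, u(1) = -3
Characteristic equation: x² - 6x + 9 = 0, which is (x - (3))².
Repeated root r = 3.
General solution: u(n) = (A + Bn)·(3)^n.
From u(0) = -3: A = -3.
From u(1) = -3: (A + B)·(3) = -3 ⇒ B = 2.
So u(n) = \left(2 n - 3\right) \cdot (3)^n.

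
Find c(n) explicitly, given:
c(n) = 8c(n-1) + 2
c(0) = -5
First-order linear non-homogeneous.
Homogeneous solution: c_h(n) = A·(8)^n.
Try constant particular solution c_p = K: K = 8K + 2 ⇒ K = - \frac{2}{7}.
General: c(n) = A·(8)^n - \frac{2}{7}.
Apply c(0) = -5: A - \frac{2}{7} = -5 ⇒ A = - \frac{33}{7}.
So c(n) = - \frac{33 \cdot 8^{n}}{7} - \frac{2}{7}.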